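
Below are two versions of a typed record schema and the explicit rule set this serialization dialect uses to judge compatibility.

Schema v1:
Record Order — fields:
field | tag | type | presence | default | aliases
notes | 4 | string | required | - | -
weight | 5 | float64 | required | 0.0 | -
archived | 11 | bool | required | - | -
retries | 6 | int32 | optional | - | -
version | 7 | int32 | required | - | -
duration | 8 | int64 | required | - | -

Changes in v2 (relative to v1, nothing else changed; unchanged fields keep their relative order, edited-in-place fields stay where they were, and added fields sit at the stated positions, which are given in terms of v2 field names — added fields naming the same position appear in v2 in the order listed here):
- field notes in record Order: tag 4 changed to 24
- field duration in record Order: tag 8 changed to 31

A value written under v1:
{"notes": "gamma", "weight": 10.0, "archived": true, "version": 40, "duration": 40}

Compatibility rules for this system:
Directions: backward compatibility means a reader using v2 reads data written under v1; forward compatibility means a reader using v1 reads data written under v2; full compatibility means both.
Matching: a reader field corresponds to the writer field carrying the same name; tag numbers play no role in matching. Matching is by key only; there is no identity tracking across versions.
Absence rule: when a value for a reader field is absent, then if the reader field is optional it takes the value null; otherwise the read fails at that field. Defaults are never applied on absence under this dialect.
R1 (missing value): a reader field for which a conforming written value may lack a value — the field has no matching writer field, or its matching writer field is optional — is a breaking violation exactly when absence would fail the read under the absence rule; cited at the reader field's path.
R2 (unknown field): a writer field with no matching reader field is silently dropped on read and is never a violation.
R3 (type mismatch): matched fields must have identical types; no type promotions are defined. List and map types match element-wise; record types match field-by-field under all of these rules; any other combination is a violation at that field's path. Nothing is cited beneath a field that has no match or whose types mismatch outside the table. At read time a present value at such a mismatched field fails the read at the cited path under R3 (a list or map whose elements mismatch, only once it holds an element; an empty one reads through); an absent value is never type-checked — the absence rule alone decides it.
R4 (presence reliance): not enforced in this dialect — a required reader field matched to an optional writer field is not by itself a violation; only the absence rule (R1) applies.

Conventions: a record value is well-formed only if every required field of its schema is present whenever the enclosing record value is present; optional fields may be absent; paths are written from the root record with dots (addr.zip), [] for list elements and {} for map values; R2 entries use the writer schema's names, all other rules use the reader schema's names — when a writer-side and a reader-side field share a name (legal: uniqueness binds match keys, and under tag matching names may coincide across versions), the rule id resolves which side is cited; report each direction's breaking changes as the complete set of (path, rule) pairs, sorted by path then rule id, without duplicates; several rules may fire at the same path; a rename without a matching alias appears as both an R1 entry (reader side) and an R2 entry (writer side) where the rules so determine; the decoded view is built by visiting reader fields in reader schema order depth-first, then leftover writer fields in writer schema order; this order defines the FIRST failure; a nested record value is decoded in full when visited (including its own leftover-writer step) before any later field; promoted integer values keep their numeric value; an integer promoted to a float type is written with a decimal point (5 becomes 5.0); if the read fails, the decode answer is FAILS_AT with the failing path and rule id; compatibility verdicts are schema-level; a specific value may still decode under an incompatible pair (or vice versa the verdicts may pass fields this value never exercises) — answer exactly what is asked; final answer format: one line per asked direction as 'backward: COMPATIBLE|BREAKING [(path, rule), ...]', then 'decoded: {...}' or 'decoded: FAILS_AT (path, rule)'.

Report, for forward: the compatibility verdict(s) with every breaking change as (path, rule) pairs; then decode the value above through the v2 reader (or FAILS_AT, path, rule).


forward: COMPATIBLE []; decoded: {"notes": "gamma", "weight": 10.0, "archived": true, "retries": null, "version": 40, "duration": 40}

each type pair in Order: writer, then reader
checking forward for Order: reader v1 against writer v2:
  string -> string, writer required: notes aligns to notes
  float64 -> float64, writer required: weight aligns to weight
  bool -> bool, writer required: archived aligns to archived
  int32 -> int32, writer optional: retries aligns to retries
  int32 -> int32, writer required: version aligns to version
  int64 -> int64, writer required: duration aligns to duration
  nothing fires on Order: forward is COMPATIBLE
decode walk for Order under reader schema v2:
  notes := "gamma"
  weight := 10.0
  archived := true
  retries := null (not supplied -> null)
  version := 40
  duration := 40
  => decoded: {"notes": "gamma", "weight": 10.0, "archived": true, "retries": null, "version": 40, "duration": 40}
the other Order changes do not affect what is asked:
  field notes in record Order: tag 4 changed to 24 -> fires no rule on Order, leaving the asked answer as it is
  field duration in record Order: tag 8 changed to 31 -> fires no rule on Order, leaving the asked answer as it is


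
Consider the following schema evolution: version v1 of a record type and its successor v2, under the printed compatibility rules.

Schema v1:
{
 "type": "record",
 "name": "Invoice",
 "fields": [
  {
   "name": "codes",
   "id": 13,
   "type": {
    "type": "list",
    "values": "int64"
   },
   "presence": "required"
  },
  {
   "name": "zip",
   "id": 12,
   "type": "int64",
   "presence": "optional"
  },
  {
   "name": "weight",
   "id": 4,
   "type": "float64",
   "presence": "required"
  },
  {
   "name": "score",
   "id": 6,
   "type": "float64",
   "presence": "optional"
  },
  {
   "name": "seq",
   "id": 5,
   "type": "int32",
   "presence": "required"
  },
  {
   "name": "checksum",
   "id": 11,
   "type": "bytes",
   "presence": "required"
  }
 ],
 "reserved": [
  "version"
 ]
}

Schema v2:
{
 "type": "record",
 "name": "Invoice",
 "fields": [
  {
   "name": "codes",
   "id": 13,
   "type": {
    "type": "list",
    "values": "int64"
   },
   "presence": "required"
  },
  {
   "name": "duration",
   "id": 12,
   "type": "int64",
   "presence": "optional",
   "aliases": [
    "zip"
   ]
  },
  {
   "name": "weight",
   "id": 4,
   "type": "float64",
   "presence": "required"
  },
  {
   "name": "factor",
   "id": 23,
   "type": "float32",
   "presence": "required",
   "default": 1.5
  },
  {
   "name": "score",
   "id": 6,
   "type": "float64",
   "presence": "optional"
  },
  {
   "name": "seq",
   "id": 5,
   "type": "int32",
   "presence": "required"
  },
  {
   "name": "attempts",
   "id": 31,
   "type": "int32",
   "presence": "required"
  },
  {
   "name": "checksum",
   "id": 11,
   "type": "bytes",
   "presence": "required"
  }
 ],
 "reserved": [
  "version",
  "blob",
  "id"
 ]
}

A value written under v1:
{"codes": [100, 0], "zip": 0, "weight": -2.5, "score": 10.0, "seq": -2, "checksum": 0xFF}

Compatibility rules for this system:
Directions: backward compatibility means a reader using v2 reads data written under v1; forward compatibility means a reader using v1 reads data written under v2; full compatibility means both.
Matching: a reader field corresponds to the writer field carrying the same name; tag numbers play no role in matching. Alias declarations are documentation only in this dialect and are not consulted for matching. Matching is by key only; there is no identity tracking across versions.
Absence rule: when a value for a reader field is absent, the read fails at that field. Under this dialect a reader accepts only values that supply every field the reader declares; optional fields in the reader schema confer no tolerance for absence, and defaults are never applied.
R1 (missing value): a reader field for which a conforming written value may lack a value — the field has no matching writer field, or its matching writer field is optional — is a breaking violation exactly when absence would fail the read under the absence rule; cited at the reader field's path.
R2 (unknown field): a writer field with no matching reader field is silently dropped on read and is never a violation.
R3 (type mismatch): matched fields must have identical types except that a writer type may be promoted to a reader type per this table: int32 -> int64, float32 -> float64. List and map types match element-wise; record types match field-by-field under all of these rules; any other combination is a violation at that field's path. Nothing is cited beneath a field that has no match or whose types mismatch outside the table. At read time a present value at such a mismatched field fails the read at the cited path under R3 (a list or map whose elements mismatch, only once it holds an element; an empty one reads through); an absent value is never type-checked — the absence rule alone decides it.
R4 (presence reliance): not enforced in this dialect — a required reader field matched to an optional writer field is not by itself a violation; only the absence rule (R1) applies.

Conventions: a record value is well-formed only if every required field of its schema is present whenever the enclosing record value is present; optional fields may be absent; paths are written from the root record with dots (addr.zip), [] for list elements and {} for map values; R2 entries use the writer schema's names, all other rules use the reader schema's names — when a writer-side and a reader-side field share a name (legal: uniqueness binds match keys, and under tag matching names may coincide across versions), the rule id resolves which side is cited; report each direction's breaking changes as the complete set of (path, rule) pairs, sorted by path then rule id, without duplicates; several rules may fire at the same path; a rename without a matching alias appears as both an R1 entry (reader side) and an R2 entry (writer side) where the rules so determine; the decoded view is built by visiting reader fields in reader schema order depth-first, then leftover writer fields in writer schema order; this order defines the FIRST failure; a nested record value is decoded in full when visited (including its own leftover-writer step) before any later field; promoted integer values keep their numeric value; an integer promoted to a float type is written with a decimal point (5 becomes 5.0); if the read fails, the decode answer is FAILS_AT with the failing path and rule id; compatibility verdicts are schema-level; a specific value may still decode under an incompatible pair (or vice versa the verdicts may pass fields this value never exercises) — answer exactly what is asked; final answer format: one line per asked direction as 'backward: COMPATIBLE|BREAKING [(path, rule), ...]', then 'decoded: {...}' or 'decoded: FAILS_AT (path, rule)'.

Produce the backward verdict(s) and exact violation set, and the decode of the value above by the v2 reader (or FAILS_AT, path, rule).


the writer's type comes first in each Invoice pair
backward on Invoice — v2 reading data written by v1:
  list<int64> -> list<int64>, writer required: codes aligns to codes
  duration: no writer match
  float64 -> float64, writer required: weight aligns to weight
  factor: no writer match
  float64 -> float64, writer optional: score aligns to score
  int32 -> int32, writer required: seq aligns to seq
  attempts: no writer match
  bytes -> bytes, writer required: checksum aligns to checksum
  writer field zip has no reader counterpart
  violation R1 at attempts
  violation R1 at duration
  violation R1 at factor
  violation R1 at score
  backward on Invoice therefore BREAKING (4)
decoding the Invoice value with the v2 reader:
  codes := [100, 0]
  read fails at duration under R1 (no fill)
  => FAILS_AT (duration, R1)

backward: BREAKING [(attempts, R1), (duration, R1), (factor, R1), (score, R1)]; decoded: FAILS_AT (duration, R1)


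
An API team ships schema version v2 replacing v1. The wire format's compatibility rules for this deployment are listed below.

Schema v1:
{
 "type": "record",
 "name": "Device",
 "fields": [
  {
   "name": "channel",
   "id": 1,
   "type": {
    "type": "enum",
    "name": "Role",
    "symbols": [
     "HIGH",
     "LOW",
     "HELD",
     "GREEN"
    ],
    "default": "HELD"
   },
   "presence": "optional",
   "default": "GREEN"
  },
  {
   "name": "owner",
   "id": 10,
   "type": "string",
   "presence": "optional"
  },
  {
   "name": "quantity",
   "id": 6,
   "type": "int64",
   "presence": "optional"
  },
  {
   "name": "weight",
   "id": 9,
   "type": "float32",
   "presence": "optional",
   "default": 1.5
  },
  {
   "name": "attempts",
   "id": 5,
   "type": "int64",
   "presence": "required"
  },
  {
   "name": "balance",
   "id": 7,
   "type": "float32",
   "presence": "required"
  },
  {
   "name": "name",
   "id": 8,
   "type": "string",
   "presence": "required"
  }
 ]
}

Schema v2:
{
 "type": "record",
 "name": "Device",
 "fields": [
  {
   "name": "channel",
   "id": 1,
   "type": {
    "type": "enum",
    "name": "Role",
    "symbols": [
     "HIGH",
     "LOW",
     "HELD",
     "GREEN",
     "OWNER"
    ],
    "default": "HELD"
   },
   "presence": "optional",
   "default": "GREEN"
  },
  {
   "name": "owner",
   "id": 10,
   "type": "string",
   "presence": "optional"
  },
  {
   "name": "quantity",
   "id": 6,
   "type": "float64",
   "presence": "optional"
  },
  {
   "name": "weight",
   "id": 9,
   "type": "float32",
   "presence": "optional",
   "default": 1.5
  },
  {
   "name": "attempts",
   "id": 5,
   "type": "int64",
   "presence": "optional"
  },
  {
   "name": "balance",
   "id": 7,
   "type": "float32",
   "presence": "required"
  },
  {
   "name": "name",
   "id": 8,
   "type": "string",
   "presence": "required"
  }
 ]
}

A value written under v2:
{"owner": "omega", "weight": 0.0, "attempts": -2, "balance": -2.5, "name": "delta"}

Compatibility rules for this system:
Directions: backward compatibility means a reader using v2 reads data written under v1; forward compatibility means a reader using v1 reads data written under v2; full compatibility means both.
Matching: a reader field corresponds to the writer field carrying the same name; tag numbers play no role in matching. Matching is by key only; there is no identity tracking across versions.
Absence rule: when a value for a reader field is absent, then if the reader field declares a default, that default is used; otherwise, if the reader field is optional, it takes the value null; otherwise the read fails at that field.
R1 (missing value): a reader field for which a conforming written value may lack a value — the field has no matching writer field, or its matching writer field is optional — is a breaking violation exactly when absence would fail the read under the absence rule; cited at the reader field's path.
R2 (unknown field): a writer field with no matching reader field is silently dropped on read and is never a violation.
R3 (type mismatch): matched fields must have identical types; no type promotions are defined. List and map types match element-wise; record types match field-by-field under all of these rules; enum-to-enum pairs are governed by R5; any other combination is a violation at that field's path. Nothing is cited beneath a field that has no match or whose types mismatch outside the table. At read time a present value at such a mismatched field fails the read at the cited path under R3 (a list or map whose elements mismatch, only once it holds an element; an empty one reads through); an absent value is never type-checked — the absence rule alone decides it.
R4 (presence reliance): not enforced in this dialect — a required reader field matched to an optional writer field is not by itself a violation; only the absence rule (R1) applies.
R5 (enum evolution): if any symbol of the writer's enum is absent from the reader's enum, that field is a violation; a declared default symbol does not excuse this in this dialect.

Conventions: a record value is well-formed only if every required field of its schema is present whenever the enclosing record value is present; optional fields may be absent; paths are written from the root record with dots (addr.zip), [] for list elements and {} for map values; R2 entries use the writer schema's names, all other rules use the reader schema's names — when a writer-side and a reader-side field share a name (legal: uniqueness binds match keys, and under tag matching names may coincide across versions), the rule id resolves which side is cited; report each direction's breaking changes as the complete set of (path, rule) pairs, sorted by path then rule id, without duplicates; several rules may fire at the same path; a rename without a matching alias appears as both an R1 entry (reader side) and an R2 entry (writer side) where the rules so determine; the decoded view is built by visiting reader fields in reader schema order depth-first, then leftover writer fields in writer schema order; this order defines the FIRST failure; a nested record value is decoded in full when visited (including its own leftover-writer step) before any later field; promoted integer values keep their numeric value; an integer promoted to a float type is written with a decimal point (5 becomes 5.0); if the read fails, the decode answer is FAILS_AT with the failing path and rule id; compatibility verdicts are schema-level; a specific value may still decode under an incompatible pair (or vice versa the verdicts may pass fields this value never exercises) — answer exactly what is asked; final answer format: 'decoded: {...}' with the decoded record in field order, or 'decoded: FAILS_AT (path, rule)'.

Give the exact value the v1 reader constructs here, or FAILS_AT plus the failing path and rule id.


decoded: {"channel": "GREEN", "owner": "omega", "quantity": null, "weight": 0.0, "attempts": -2, "balance": -2.5, "name": "delta"}

arrows below run writer -> reader for Device
migrating the Device value to v1:
  channel := "GREEN" (no value, default fills)
  owner := "omega"
  quantity := null (not supplied -> null)
  weight := 0.0
  attempts := -2
  balance := -2.5
  name := "delta"
  => decoded: {"channel": "GREEN", "owner": "omega", "quantity": null, "weight": 0.0, "attempts": -2, "balance": -2.5, "name": "delta"}
checking off the Device differences that do not matter here:
  field attempts in record Device: required changed to optional -> schema-level compatibility only; this Device value's decode is unchanged
  enum Role (field channel in record Device): symbol OWNER added -> schema-level compatibility only; this Device value's decode is unchanged
  field quantity in record Device: type int64 changed to float64 -> schema-level compatibility only; this Device value's decode is unchanged


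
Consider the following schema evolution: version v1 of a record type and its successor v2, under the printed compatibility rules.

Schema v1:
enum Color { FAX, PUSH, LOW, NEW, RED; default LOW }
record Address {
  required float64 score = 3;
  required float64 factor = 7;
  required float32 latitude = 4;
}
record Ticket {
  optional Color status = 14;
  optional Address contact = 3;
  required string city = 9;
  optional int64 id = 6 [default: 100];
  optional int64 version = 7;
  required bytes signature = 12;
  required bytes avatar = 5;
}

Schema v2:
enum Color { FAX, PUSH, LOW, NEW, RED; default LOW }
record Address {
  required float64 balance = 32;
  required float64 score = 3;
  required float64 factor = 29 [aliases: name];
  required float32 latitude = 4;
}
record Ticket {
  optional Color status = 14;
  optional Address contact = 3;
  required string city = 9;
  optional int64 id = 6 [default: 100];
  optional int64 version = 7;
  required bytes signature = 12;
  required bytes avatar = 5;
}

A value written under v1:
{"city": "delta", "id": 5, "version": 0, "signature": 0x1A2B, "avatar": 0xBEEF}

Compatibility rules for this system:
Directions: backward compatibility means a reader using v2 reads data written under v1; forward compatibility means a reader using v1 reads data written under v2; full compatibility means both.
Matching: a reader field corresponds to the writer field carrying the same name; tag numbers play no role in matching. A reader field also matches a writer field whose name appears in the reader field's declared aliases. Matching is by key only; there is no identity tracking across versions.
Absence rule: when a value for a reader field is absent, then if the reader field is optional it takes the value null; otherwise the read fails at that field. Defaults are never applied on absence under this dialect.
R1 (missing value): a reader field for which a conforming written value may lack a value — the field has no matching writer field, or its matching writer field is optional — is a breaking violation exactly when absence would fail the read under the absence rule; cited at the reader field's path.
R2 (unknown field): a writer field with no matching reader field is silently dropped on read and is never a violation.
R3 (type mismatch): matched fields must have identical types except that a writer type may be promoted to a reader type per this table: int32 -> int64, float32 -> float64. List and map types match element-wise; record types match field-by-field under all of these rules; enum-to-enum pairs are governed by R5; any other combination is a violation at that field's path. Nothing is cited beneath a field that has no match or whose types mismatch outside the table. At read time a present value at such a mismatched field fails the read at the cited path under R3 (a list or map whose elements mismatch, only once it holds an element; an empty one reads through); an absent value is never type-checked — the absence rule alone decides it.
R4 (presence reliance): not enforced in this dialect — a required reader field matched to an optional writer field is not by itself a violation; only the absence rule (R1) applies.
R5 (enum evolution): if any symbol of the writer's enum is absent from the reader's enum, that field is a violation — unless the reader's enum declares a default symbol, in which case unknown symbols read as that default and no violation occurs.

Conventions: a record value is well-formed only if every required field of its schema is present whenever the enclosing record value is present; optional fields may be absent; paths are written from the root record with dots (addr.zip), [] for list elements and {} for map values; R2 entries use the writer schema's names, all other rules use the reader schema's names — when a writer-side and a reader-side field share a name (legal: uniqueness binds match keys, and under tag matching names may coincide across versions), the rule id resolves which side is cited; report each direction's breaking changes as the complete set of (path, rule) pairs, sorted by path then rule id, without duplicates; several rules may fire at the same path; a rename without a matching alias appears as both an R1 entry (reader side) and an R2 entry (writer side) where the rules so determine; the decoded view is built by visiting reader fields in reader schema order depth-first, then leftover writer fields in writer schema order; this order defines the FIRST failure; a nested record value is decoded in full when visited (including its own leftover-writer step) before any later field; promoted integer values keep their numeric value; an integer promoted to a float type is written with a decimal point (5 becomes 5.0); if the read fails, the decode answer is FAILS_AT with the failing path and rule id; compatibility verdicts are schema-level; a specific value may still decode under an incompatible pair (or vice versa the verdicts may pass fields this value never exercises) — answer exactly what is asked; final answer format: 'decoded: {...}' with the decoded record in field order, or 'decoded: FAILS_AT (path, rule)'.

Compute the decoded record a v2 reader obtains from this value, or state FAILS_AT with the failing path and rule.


decoded: {"status": null, "contact": null, "city": "delta", "id": 5, "version": 0, "signature": 0x1A2B, "avatar": 0xBEEF}

in Ticket below, arrows point writer -> reader
decoding the Ticket value with the v2 reader:
  status := null (not supplied -> null)
  contact := null (not supplied -> null)
  city := "delta"
  id := 5
  version := 0
  signature := 0x1A2B
  avatar := 0xBEEF
  => decoded: {"status": null, "contact": null, "city": "delta", "id": 5, "version": 0, "signature": 0x1A2B, "avatar": 0xBEEF}
diffs on Ticket not affecting the asked answer:
  added field balance to record Address: required float64, tag 32 (in v2 it sits immediately before score) -> schema-level compatibility only; this Ticket value's decode is unchanged
  field factor in record Address: tag 7 changed to 29 -> triggers nothing under the printed rules; the Ticket answer is the same either way


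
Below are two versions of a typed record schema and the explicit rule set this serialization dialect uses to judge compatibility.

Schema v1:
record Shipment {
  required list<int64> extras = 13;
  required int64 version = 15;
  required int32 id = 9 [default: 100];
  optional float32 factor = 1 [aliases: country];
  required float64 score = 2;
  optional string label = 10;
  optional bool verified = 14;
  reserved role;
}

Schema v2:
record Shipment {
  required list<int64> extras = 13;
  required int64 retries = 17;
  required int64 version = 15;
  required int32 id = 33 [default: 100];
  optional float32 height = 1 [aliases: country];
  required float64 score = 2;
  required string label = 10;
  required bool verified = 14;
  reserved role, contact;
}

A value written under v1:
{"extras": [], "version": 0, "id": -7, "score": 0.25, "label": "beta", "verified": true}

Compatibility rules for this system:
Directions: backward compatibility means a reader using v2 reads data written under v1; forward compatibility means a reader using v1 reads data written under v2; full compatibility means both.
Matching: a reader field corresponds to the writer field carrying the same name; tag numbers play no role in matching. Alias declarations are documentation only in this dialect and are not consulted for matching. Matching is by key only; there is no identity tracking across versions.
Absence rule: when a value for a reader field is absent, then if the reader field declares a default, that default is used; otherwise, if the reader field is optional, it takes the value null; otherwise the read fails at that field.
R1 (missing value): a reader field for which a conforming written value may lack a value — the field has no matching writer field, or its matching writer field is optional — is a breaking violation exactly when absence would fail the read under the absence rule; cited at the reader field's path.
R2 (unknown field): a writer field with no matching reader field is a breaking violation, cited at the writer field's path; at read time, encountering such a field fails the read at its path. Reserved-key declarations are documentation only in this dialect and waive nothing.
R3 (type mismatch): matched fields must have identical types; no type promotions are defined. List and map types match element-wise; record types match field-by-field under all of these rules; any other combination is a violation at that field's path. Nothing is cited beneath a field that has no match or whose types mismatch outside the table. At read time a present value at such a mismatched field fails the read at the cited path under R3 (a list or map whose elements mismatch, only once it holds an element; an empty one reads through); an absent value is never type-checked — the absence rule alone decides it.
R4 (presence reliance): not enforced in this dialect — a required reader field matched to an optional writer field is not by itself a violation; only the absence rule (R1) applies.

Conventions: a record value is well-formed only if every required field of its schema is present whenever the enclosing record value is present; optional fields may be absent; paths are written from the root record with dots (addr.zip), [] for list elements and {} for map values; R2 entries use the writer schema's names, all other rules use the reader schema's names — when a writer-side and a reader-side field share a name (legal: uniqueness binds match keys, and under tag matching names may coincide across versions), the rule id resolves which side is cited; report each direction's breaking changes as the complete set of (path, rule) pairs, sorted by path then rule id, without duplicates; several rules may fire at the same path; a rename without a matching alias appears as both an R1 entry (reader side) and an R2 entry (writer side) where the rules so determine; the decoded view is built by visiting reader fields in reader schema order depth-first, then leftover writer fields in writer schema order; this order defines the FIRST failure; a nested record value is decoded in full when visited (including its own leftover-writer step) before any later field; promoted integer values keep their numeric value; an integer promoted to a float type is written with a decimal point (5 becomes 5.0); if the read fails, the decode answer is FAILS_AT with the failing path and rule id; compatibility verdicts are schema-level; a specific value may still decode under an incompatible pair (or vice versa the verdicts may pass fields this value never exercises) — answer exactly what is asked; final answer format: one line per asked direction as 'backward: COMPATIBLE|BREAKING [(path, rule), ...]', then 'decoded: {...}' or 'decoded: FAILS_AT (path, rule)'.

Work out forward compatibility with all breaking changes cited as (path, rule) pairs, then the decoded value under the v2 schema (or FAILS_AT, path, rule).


forward: BREAKING [(height, R2), (retries, R2)]; decoded: FAILS_AT (retries, R1)

the writer's type comes first in each Shipment pair
forward for Shipment (reader v1, writer v2):
  extras: list<int64> -> list<int64>, writer required; from extras
  version: int64 -> int64, writer required; from version
  id: int32 -> int32, writer required; from id
  no writer field matches reader factor
  score: float64 -> float64, writer required; from score
  label: string -> string, writer required; from label
  verified: bool -> bool, writer required; from verified
  leftover writer field: retries
  leftover writer field: height
  R2 fires at height
  R2 fires at retries
  forward on Shipment therefore BREAKING (2)
decode walk for Shipment under reader schema v2:
  extras := []
  read fails at retries under R1 (no fill)
  => FAILS_AT (retries, R1)
the rest of the Shipment diff is inert for this question:
  field label in record Shipment: optional changed to required -> matters only for Shipment's backward compatibility — outside the asked direction
  field verified in record Shipment: optional changed to required -> matters only for Shipment's backward compatibility — outside the asked direction
  field id in record Shipment: tag 9 changed to 33 -> inert for the asked Shipment verdict: nothing fires


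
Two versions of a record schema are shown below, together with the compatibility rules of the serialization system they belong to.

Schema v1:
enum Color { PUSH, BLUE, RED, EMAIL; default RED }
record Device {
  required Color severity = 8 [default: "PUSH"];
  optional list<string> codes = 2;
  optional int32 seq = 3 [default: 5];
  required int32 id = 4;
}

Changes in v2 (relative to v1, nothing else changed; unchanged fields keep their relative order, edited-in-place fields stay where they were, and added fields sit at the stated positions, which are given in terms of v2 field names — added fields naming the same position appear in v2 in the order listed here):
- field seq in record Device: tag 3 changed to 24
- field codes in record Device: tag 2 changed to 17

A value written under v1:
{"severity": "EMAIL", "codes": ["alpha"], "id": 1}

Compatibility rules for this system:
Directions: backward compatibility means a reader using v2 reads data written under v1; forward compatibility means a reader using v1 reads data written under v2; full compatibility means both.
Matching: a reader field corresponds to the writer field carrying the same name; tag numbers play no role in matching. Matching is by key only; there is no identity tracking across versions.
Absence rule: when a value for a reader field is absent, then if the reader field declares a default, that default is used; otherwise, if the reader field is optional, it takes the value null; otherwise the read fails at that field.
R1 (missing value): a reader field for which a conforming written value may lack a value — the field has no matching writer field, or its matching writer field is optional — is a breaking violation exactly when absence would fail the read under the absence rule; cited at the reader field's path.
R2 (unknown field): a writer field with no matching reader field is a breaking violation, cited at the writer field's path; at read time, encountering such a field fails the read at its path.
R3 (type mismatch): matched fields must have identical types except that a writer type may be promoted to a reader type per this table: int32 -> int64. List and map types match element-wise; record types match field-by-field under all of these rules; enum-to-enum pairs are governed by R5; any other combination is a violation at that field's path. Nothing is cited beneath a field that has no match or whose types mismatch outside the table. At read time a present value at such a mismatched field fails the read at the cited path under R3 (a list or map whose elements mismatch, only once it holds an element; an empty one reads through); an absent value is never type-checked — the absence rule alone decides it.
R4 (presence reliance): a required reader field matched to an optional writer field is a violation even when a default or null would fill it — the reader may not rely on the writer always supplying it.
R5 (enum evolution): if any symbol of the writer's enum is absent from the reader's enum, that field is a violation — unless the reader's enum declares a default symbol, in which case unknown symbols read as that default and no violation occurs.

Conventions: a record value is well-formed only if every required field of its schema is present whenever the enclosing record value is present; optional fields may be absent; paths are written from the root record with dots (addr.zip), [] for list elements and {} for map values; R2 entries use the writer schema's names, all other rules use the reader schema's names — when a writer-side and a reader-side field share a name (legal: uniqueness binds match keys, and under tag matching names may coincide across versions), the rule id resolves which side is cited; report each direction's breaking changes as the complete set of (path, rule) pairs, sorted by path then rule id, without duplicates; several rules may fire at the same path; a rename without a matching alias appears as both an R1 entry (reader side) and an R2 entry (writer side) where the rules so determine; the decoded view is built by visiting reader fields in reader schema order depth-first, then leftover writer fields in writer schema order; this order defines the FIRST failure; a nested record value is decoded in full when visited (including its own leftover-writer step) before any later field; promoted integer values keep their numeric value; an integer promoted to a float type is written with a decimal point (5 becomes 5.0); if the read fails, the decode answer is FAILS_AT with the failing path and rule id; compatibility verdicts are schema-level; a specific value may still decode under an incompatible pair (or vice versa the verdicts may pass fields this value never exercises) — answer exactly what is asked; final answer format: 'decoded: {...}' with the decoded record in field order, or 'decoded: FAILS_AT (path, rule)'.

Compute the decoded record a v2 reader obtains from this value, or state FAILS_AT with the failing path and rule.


in Device below, arrows point writer -> reader
migrating the Device value to v2:
  severity := "EMAIL"
  codes := ["alpha"]
  seq := 5 (no value, default fills)
  id := 1
  => decoded: {"severity": "EMAIL", "codes": ["alpha"], "seq": 5, "id": 1}
the other Device changes do not affect what is asked:
  field seq in record Device: tag 3 changed to 24 -> fires no rule on Device under this dialect and leaves the result unchanged
  field codes in record Device: tag 2 changed to 17 -> fires no rule on Device under this dialect and leaves the result unchanged

decoded: {"severity": "EMAIL", "codes": ["alpha"], "seq": 5, "id": 1}


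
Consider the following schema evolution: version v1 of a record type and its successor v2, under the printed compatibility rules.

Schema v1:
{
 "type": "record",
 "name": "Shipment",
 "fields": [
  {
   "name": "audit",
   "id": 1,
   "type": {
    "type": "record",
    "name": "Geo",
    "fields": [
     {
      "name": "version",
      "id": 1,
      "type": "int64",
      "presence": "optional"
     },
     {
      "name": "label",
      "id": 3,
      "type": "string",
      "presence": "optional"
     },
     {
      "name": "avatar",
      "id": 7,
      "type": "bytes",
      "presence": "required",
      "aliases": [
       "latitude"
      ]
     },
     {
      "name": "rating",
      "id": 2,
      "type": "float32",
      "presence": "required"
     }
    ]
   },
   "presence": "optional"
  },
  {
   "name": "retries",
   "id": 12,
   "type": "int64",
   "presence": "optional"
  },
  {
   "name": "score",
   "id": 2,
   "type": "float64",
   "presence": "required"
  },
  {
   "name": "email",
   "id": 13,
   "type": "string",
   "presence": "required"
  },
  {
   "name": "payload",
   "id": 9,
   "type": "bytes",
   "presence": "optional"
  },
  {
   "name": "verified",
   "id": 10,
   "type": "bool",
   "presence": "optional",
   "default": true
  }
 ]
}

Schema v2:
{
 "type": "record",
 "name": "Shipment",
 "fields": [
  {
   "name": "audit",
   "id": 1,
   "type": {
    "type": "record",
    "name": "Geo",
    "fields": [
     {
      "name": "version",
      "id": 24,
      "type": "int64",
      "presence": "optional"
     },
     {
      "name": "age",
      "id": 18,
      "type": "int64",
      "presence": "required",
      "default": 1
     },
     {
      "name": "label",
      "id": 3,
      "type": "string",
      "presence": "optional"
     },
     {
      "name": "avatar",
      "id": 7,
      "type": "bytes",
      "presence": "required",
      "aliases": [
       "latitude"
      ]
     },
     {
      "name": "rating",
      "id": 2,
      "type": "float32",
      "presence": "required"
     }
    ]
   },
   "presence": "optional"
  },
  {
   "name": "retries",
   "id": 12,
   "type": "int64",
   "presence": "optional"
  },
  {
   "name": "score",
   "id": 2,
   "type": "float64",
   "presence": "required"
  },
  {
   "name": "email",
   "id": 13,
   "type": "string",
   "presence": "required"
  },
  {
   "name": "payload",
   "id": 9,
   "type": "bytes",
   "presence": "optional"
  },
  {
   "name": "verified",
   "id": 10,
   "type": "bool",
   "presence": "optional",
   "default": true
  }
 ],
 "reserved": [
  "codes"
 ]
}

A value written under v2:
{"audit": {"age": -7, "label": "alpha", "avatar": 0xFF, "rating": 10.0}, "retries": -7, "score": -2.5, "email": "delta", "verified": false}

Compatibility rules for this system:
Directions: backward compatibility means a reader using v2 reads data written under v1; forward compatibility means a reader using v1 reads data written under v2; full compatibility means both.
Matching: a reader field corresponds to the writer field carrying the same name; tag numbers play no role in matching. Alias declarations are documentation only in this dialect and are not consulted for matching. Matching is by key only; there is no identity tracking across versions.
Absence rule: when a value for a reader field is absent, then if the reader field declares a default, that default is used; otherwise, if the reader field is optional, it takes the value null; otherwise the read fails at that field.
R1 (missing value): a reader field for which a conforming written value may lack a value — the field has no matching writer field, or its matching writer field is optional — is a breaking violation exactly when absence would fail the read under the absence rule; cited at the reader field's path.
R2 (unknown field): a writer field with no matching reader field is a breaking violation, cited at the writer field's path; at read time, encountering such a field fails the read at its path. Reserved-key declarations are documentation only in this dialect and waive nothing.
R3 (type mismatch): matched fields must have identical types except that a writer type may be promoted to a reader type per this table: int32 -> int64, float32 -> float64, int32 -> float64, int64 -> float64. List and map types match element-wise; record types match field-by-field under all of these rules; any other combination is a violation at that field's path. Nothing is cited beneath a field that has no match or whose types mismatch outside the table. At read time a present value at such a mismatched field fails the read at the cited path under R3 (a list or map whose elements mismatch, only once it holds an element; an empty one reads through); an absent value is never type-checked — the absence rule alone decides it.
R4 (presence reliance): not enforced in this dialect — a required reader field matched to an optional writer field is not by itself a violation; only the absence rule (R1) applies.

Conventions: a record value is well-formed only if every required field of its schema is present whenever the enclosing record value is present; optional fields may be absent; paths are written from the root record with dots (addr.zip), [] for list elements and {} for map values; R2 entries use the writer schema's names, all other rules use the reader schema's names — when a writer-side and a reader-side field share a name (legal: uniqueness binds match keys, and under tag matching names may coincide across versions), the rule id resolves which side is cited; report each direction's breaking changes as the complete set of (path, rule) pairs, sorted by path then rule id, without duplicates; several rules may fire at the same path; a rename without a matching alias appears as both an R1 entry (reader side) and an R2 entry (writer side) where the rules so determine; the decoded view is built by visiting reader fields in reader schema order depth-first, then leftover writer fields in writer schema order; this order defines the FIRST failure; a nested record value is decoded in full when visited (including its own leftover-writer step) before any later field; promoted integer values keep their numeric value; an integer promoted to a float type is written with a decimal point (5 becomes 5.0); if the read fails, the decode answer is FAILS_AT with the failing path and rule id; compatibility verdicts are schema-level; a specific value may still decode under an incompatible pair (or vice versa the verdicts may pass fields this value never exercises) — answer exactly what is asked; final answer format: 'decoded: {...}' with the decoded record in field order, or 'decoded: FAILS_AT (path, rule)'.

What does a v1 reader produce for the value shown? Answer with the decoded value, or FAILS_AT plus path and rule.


decoded: FAILS_AT (audit.age, R2)

in Shipment below, arrows point writer -> reader
decode walk for Shipment under reader schema v1:
  audit.version := null (not supplied -> null)
  audit.label := "alpha"
  audit.avatar := 0xFF
  audit.rating := 10.0
  read fails at audit.age under R2 (unknown field)
  => FAILS_AT (audit.age, R2)
the other Shipment changes do not affect what is asked:
  field version in record Geo: tag 1 changed to 24 -> triggers nothing under the printed rules; the Shipment answer is the same either way
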